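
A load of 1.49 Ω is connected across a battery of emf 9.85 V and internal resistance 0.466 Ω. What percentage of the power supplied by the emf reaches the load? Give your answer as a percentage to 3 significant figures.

Efficiency is P_load / P_total. With a series r and R sharing the same I, P = I²R for each, so η = R/(R+r).
η = R / (R + r) = 1.49 / (1.49 + 0.466) = 0.7618

76.2 %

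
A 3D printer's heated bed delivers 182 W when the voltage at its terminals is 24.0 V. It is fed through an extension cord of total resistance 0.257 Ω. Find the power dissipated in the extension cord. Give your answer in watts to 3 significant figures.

The extension cord is a series resistance carrying the load current; its dissipation is I²R_line.
I = P / V = 182 / 24.0 = 7.583 A through the extension cord.
P_line = I² R_line = (7.583)² × 0.257 = 14.78 W

14.8 W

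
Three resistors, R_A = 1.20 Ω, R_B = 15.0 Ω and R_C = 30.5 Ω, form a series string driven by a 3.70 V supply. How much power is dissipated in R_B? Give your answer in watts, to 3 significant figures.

The current is common to all series resistors; compute it, then apply P = I²R for the target.
R_total = 1.20 + 15.0 + 30.5 = 46.70 Ω
I = V / R_total = 3.70 / 46.70 = 0.07923 A
P_R_B = I² × R_B = (0.07923)² × 15.0 = 0.09416 W

0.0942 W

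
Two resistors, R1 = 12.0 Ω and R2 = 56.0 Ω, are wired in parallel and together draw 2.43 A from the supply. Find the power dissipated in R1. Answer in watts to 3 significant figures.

48.1 W

Only the total current is stated, so first find the parallel equivalent to get the voltage across the combination.
1/R_eq = 1/12.0 + 1/56.0 ⇒ R_eq = 9.882 Ω
V = I_total × R_eq = 2.430 × 9.882 = 24.01 V
P_R1 = V² / R1 = (24.01)² / 12.0 = 48.06 W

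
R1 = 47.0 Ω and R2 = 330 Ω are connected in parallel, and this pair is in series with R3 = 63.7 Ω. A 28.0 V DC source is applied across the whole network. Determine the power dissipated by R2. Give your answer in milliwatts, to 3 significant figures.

Reduce the parallel combination to a single R_p; the circuit then becomes R_p in series with the remaining resistor.
R_p = (47.0×330)/(47.0+330) = 41.14 Ω
R_total = R_p + 63.7 = 41.14 + 63.7 = 104.8 Ω
I = V / R_total = 28.0 / 104.8 = 0.2671 A
Voltage across the parallel pair: V_p = I × R_p = 0.2671 × 41.14 = 10.99 V
R2 sits across V_p; its power is V_p²/R.
P_R2 = (10.99)² / 330 = 0.3658 W

366 mW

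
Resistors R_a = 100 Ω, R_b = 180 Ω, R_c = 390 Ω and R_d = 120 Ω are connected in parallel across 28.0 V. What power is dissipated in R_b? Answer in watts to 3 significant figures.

Parallel branches share the same voltage; P = V²/R gives the branch power in one step.
P_R_b = V² / R_b = (28.0)² / 180 Ω = 4.356 W

4.36 W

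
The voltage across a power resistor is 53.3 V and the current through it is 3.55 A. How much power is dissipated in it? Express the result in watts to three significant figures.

189 W

V and I are known directly — P = V I, no intermediate step needed.
P = 53.3 V × 3.550 A = 189.2 W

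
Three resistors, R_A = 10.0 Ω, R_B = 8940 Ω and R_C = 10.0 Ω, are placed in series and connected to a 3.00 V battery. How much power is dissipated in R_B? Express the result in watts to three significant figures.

0.00100 W

Since the resistors are in series they all carry the loop current I = V/R_total; the power in any one is I²R.
R_total = 10.0 + 8940 + 10.0 = 8960 Ω
I = V / R_total = 3.00 / 8960 = 0.0003348 A
P_R_B = I² × R_B = (0.0003348)² × 8940 = 0.001002 W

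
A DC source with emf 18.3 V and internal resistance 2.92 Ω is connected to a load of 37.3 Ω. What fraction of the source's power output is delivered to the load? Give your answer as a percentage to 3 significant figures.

92.7 %

The source delivers εI, of which I²R reaches the load and I²r is lost; since I is common, η = R/(R+r).
η = R / (R + r) = 37.3 / (37.3 + 2.92) = 0.9274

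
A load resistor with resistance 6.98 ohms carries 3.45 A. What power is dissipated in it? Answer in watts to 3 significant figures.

83.1 W

Knowing I and R, the power is just I²R — no need to find V first.
P = (3.450 A)² × 6.98 Ω = 83.08 W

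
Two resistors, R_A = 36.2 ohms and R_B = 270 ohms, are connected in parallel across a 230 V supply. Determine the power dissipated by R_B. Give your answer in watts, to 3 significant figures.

196 W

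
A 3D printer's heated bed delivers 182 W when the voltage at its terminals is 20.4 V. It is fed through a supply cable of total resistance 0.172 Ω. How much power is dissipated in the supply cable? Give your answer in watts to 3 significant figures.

13.7 W

The supply cable and load are in series, so the same current flows in both; the loss is I²R_line.
I = P / V = 182 / 20.4 = 8.922 A through the supply cable.
P_line = I² R_line = (8.922)² × 0.172 = 13.69 W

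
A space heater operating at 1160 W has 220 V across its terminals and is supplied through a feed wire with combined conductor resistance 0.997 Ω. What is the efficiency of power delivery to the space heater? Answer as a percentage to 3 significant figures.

97.7 %

I = P / V = 1160 / 220 = 5.273 A through the feed wire.
P_line = I² R_line = (5.273)² × 0.997 = 27.72 W
P_source = P_load + P_line = 1160 + 27.72 = 1188 W
η = P_load / P_source = 1160 / 1188 = 0.9767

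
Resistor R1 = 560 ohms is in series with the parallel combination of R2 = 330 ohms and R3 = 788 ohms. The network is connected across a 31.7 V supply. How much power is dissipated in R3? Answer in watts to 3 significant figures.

0.110 W

First combine the parallel branches into one equivalent R_p, then R1 + R_p is a series pair.
R_p = (330×788)/(330+788) = 232.6 Ω
R_total = 560 + 232.6 = 792.6 Ω
I = V / R_total = 31.7 / 792.6 = 0.04000 A
Voltage across the parallel pair: V_p = I × R_p = 0.04000 × 232.6 = 9.303 V
R3 sees V_p directly, so P = V_p² / R3.
P_R3 = (9.303)² / 788 = 0.1098 W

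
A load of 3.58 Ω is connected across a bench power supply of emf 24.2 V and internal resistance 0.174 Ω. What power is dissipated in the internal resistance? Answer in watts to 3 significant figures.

r is in series with the load, so it carries the full circuit current — the loss in it is I²r.
I = ε / (r + R) = 24.2 / (0.174 + 3.58) = 6.446 A
P_int = I² r = (6.446)² × 0.174 = 7.231 W

7.23 W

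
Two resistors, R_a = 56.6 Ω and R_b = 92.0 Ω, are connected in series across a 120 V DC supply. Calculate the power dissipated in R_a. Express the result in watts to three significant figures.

Series elements share the same current, so find I first, then use P = I²R.
R_total = 56.6 + 92.0 = 148.6 Ω
I = V / R_total = 120 / 148.6 = 0.8075 A
P_R_a = I² × R_a = (0.8075)² × 56.6 = 36.91 W

36.9 W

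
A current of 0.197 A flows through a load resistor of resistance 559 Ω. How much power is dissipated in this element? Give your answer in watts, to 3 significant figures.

21.7 W

The current through and the resistance of the element are both given; use P = I²R.
P = (0.1970 A)² × 559 Ω = 21.69 W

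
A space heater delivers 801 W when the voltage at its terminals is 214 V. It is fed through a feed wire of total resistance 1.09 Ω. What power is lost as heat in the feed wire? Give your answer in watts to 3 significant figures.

The feed wire and load are in series, so the same current flows in both; the loss is I²R_line.
I = P / V = 801 / 214 = 3.743 A through the feed wire.
P_line = I² R_line = (3.743)² × 1.09 = 15.27 W

15.3 W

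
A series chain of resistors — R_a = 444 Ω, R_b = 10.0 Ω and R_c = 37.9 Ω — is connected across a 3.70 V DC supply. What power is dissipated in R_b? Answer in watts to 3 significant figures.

In a series string the same current flows through every resistor — find that current, then P = I²R for the one we want.
R_total = 444 + 10.0 + 37.9 = 491.9 Ω
I = V / R_total = 3.70 / 491.9 = 0.007522 A
P_R_b = I² × R_b = (0.007522)² × 10.0 = 0.0005658 W

0.000566 W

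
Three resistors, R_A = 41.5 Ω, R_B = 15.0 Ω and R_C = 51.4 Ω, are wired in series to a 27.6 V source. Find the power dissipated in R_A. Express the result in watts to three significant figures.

In a series string the same current flows through every resistor — find that current, then P = I²R for the one we want.
R_total = 41.5 + 15.0 + 51.4 = 107.9 Ω
I = V / R_total = 27.6 / 107.9 = 0.2558 A
P_R_A = I² × R_A = (0.2558)² × 41.5 = 2.715 W

2.72 W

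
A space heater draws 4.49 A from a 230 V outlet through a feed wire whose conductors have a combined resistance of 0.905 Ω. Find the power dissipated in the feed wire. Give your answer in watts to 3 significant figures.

18.2 W

The feed wire is a series resistance carrying the load current; its dissipation is I²R_line.
The feed wire carries the full 4.49 A.
P_line = I² R_line = (4.490)² × 0.905 = 18.24 W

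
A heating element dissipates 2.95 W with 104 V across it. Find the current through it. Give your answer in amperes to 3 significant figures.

0.0284 A

Inverting the appropriate power form: I = P / V.
I = 2.95 / 104 = 0.02837 A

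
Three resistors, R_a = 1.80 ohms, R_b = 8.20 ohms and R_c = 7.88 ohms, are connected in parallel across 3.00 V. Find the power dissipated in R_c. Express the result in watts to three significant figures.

Every branch has 3.00 V across it, so for R_c the power is simply V²/R.
P_R_c = V² / R_c = (3.00)² / 7.88 Ω = 1.142 W

1.14 W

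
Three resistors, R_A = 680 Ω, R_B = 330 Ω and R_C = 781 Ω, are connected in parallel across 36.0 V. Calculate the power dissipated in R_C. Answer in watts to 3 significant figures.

Each parallel branch sees the full supply voltage, so P = V²/R applies directly to the target branch.
P_R_C = V² / R_C = (36.0)² / 781 Ω = 1.659 W

1.66 W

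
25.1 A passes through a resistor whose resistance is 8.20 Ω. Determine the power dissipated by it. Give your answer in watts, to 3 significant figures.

5170 W

The current through and the resistance of the element are both given; use P = I²R.
P = (25.10 A)² × 8.20 Ω = 5166 W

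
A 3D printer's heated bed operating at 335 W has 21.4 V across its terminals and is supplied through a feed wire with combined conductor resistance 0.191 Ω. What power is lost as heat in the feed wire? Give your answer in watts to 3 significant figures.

Line loss is just I²R for the cable — we know both I and R_line directly.
I = P / V = 335 / 21.4 = 15.65 A through the feed wire.
P_line = I² R_line = (15.65)² × 0.191 = 46.81 W

46.8 W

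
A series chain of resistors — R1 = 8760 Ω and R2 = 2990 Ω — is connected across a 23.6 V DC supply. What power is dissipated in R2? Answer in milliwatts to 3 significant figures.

12.1 mW

Series elements share the same current, so find I first, then use P = I²R.
R_total = 8760 + 2990 = 11750 Ω
I = V / R_total = 23.6 / 11750 = 0.002009 A
P_R2 = I² × R2 = (0.002009)² × 2990 = 0.01206 W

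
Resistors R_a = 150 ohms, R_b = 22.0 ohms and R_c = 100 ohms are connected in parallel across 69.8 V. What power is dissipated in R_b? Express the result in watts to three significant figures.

221 W

Parallel branches share the same voltage; P = V²/R gives the branch power in one step.
P_R_b = V² / R_b = (69.8)² / 22.0 Ω = 221.5 W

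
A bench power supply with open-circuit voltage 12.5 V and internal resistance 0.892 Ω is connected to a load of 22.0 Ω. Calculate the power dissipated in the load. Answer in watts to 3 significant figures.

6.56 W

With r and R in series, I = ε/(r+R); the load dissipates I²R.
I = ε / (r + R) = 12.5 / (0.892 + 22.0) = 0.5460 A
P_load = I² R = (0.5460)² × 22.0 = 6.560 W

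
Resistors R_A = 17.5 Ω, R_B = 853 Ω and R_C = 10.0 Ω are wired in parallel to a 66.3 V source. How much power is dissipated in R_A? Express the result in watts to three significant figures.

Each parallel branch sees the full supply voltage, so P = V²/R applies directly to the target branch.
P_R_A = V² / R_A = (66.3)² / 17.5 Ω = 251.2 W

251 W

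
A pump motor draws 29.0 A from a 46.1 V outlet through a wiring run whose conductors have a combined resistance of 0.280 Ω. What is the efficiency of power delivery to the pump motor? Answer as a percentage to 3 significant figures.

82.4 %

The wiring run carries the full 29.0 A.
P_line = I² R_line = (29.00)² × 0.280 = 235.5 W
P_source = V I = 46.1 × 29.00 = 1337 W; P_load = 1101 W
η = P_load / P_source = 1101 / 1337 = 0.8239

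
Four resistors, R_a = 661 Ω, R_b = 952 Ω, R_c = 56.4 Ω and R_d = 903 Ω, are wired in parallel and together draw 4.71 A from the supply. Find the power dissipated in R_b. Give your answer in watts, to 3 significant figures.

Parallel branches share V, not I — compute V via R_eq, then use V²/R for the target branch.
1/R_eq = 1/661 + 1/952 + 1/56.4 + 1/903 ⇒ R_eq = 46.73 Ω
V = I_total × R_eq = 4.710 × 46.73 = 220.1 V
P_R_b = V² / R_b = (220.1)² / 952 = 50.88 W

50.9 W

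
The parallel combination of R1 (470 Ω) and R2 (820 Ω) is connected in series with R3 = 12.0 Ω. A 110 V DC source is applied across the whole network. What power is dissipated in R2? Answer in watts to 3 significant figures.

Reduce the parallel combination to a single R_p; the circuit then becomes R_p in series with the remaining resistor.
R_p = (470×820)/(470+820) = 298.8 Ω
R_total = R_p + 12.0 = 298.8 + 12.0 = 310.8 Ω
I = V / R_total = 110 / 310.8 = 0.3540 A
Voltage across the parallel pair: V_p = I × R_p = 0.3540 × 298.8 = 105.8 V
R2 has V_p across it, so P = V_p²/R2.
P_R2 = (105.8)² / 820 = 13.64 W

13.6 W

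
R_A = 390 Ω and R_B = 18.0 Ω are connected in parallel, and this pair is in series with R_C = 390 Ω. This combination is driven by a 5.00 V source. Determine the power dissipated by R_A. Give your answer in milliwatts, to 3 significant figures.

0.114 mW

Collapse the R_A‖R_B pair into one equivalent R_p; then R_p and R_C form a series string.
R_p = (390×18.0)/(390+18.0) = 17.21 Ω
R_total = R_p + 390 = 17.21 + 390 = 407.2 Ω
I = V / R_total = 5.00 / 407.2 = 0.01228 A
Voltage across the parallel pair: V_p = I × R_p = 0.01228 × 17.21 = 0.2113 V
Use P = V²/R for R_A with V = V_p.
P_R_A = (0.2113)² / 390 = 0.0001144 W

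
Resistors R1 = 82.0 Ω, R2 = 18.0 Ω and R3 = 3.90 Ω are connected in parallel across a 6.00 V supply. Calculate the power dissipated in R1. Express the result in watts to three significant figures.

0.439 W

Parallel branches share the same voltage; P = V²/R gives the branch power in one step.
P_R1 = V² / R1 = (6.00)² / 82.0 Ω = 0.4390 W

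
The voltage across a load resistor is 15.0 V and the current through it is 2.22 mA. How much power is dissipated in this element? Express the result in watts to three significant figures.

Since both terminal voltage and current are stated, P = V I gives the power in one step.
P = 15.0 V × 0.002220 A = 0.03330 W

0.0333 W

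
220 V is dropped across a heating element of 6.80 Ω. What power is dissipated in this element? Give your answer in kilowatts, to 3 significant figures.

Voltage and resistance are given, so P = V²/R is the one-step route.
P = (220 V)² / 6.80 Ω = 7118 W

7.12 kW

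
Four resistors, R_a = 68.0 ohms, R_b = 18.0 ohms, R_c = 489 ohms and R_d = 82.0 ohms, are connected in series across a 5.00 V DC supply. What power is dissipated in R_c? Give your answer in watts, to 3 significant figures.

Since the resistors are in series they all carry the loop current I = V/R_total; the power in any one is I²R.
R_total = 68.0 + 18.0 + 489 + 82.0 = 657.0 Ω
I = V / R_total = 5.00 / 657.0 = 0.007610 A
P_R_c = I² × R_c = (0.007610)² × 489 = 0.02832 W

0.0283 W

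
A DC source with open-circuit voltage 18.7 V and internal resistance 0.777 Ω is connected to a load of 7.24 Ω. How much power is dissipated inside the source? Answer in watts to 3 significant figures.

4.23 W

The internal resistance carries the same current as the load; P_int = I²r.
I = ε / (r + R) = 18.7 / (0.777 + 7.24) = 2.333 A
P_int = I² r = (2.333)² × 0.777 = 4.227 W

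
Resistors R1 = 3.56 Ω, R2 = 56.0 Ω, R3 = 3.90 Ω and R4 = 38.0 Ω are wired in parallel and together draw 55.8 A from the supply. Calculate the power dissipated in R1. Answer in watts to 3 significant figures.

2590 W

The branches share the same voltage, but only the total current is given — find V from the equivalent resistance first.
1/R_eq = 1/3.56 + 1/56.0 + 1/3.90 + 1/38.0 ⇒ R_eq = 1.720 Ω
V = I_total × R_eq = 55.80 × 1.720 = 95.96 V
P_R1 = V² / R1 = (95.96)² / 3.56 = 2587 W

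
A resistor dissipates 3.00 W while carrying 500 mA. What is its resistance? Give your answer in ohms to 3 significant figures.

From P = V I = I²R = V²/R, with the two given quantities we get R = P / I².
R = 3.00 / (0.5000)² = 12.00 Ω

12.0 Ω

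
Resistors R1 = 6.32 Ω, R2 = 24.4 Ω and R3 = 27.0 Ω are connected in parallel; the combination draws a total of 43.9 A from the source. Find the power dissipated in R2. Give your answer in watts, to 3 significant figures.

Only the total current is stated, so first find the parallel equivalent to get the voltage across the combination.
1/R_eq = 1/6.32 + 1/24.4 + 1/27.0 ⇒ R_eq = 4.233 Ω
V = I_total × R_eq = 43.90 × 4.233 = 185.8 V
P_R2 = V² / R2 = (185.8)² / 24.4 = 1415 W

1420 W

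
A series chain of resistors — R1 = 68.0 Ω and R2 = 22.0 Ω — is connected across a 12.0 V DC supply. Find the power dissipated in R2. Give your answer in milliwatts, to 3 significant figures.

391 mW

In a series string the same current flows through every resistor — find that current, then P = I²R for the one we want.
R_total = 68.0 + 22.0 = 90.00 Ω
I = V / R_total = 12.0 / 90.00 = 0.1333 A
P_R2 = I² × R2 = (0.1333)² × 22.0 = 0.3911 W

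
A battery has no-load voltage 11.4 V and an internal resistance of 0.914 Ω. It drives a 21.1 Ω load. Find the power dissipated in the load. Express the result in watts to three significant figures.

With r and R in series, I = ε/(r+R); the load dissipates I²R.
I = ε / (r + R) = 11.4 / (0.914 + 21.1) = 0.5179 A
P_load = I² R = (0.5179)² × 21.1 = 5.658 W

5.66 W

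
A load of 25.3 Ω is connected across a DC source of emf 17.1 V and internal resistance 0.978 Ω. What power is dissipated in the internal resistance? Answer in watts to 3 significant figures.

0.414 W

r is in series with the load, so it carries the full circuit current — the loss in it is I²r.
I = ε / (r + R) = 17.1 / (0.978 + 25.3) = 0.6507 A
P_int = I² r = (0.6507)² × 0.978 = 0.4141 W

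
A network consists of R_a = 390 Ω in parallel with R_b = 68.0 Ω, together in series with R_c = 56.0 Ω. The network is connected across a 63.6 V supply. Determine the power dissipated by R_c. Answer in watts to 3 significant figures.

Collapse the R_a‖R_b pair into one equivalent R_p; then R_p and R_c form a series string.
R_p = (390×68.0)/(390+68.0) = 57.90 Ω
R_total = R_p + 56.0 = 57.90 + 56.0 = 113.9 Ω
I = V / R_total = 63.6 / 113.9 = 0.5584 A
R_c is the series element, so its power is I²R.
P_R_c = (0.5584)² × 56.0 = 17.46 W

17.5 W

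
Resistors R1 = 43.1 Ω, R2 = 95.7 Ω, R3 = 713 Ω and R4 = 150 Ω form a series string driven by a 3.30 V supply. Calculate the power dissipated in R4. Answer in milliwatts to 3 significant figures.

1.63 mW

In a series string the same current flows through every resistor — find that current, then P = I²R for the one we want.
R_total = 43.1 + 95.7 + 713 + 150 = 1002 Ω
I = V / R_total = 3.30 / 1002 = 0.003294 A
P_R4 = I² × R4 = (0.003294)² × 150 = 0.001628 W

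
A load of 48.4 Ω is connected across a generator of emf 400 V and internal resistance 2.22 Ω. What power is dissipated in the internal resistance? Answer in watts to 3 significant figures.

The source's internal resistance is just another series element carrying I; its dissipation is I²r.
I = ε / (r + R) = 400 / (2.22 + 48.4) = 7.902 A
P_int = I² r = (7.902)² × 2.22 = 138.6 W

139 W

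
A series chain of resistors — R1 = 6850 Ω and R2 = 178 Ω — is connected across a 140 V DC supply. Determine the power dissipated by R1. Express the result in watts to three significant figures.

2.72 W

Every series element carries the same I. Get I from the total resistance, then P = I² × R1.
R_total = 6850 + 178 = 7028 Ω
I = V / R_total = 140 / 7028 = 0.01992 A
P_R1 = I² × R1 = (0.01992)² × 6850 = 2.718 W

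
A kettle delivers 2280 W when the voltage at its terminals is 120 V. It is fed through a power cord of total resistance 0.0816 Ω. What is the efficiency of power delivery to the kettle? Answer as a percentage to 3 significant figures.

98.7 %

I = P / V = 2280 / 120 = 19.00 A through the power cord.
P_line = I² R_line = (19.00)² × 0.0816 = 29.46 W
P_source = P_load + P_line = 2280 + 29.46 = 2309 W
η = P_load / P_source = 2280 / 2309 = 0.9872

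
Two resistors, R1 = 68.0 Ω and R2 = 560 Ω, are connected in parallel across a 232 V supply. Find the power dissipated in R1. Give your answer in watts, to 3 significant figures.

792 W

Parallel branches share the same voltage; P = V²/R gives the branch power in one step.
P_R1 = V² / R1 = (232)² / 68.0 Ω = 791.5 W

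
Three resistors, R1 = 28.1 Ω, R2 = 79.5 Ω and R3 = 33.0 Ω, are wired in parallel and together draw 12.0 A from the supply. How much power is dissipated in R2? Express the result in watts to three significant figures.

294 W

Parallel branches share V, not I — compute V via R_eq, then use V²/R for the target branch.
1/R_eq = 1/28.1 + 1/79.5 + 1/33.0 ⇒ R_eq = 12.74 Ω
V = I_total × R_eq = 12.00 × 12.74 = 152.9 V
P_R2 = V² / R2 = (152.9)² / 79.5 = 294.2 W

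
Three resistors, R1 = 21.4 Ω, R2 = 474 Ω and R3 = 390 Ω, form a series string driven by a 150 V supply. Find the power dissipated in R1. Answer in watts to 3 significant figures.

In a series string the same current flows through every resistor — find that current, then P = I²R for the one we want.
R_total = 21.4 + 474 + 390 = 885.4 Ω
I = V / R_total = 150 / 885.4 = 0.1694 A
P_R1 = I² × R1 = (0.1694)² × 21.4 = 0.6142 W

0.614 W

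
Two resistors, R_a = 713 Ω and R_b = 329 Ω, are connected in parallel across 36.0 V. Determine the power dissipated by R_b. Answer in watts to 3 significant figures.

3.94 W

R_b sits directly across the source, so P = V²/R with V = 36.0 V.
P_R_b = V² / R_b = (36.0)² / 329 Ω = 3.939 W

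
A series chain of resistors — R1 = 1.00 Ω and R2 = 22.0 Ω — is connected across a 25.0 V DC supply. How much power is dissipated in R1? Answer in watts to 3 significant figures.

1.18 W

Every series element carries the same I. Get I from the total resistance, then P = I² × R1.
R_total = 1.00 + 22.0 = 23.00 Ω
I = V / R_total = 25.0 / 23.00 = 1.087 A
P_R1 = I² × R1 = (1.087)² × 1.00 = 1.181 W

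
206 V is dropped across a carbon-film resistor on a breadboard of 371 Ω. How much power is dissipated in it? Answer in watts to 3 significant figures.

We know the drop across the element and its resistance — P = V²/R, one step.
P = (206 V)² / 371 Ω = 114.4 W

114 W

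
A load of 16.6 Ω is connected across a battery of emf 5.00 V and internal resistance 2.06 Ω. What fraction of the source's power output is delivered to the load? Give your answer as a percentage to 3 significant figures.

89.0 %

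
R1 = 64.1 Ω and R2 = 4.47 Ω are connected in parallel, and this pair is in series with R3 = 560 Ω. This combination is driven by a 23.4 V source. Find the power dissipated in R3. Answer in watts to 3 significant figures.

0.963 W

Combine R1 and R2 into their parallel equivalent first, reducing the network to two series resistors.
R_p = (64.1×4.47)/(64.1+4.47) = 4.179 Ω
R_total = R_p + 560 = 4.179 + 560 = 564.2 Ω
I = V / R_total = 23.4 / 564.2 = 0.04148 A
All the supply current flows through R3; use P = I²R3.
P_R3 = (0.04148)² × 560 = 0.9634 W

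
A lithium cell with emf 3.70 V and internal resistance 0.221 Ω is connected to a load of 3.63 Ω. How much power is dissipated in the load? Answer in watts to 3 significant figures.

3.35 W

The internal resistance and the load are in series, so the same I flows through both; get I from ε/(r+R), then I²R for the load.
I = ε / (r + R) = 3.70 / (0.221 + 3.63) = 0.9608 A
P_load = I² R = (0.9608)² × 3.63 = 3.351 W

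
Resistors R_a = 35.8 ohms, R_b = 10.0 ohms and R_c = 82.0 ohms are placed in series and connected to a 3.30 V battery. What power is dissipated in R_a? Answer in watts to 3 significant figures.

Series elements share the same current, so find I first, then use P = I²R.
R_total = 35.8 + 10.0 + 82.0 = 127.8 Ω
I = V / R_total = 3.30 / 127.8 = 0.02582 A
P_R_a = I² × R_a = (0.02582)² × 35.8 = 0.02387 W

0.0239 W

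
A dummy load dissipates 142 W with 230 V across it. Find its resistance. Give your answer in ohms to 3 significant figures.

The two known quantities fix the third via R = V² / P.
R = (230)² / 142 = 372.5 Ω

373 Ω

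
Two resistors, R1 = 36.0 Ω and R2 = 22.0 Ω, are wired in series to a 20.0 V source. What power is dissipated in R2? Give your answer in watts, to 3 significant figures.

The current is common to all series resistors; compute it, then apply P = I²R for the target.
R_total = 36.0 + 22.0 = 58.00 Ω
I = V / R_total = 20.0 / 58.00 = 0.3448 A
P_R2 = I² × R2 = (0.3448)² × 22.0 = 2.616 W

2.62 W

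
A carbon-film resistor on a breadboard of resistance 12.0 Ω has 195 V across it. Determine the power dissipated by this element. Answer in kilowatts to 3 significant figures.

3.17 kW

With V across and R both known, P = V²/R gives the dissipation directly.
P = (195 V)² / 12.0 Ω = 3169 W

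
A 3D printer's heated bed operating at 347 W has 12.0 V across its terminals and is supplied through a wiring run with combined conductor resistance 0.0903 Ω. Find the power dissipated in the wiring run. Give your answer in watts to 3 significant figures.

75.5 W

The wiring run is a series resistance carrying the load current; its dissipation is I²R_line.
I = P / V = 347 / 12.0 = 28.92 A through the wiring run.
P_line = I² R_line = (28.92)² × 0.0903 = 75.51 W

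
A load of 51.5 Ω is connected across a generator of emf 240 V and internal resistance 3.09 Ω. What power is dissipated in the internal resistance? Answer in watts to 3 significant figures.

59.7 W

The source's internal resistance is just another series element carrying I; its dissipation is I²r.
I = ε / (r + R) = 240 / (3.09 + 51.5) = 4.396 A
P_int = I² r = (4.396)² × 3.09 = 59.72 W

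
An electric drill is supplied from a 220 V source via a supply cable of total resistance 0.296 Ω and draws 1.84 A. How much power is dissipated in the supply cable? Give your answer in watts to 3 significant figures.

Only the current and the line resistance are needed for the I²R loss.
The supply cable carries the full 1.84 A.
P_line = I² R_line = (1.840)² × 0.296 = 1.002 W

1.00 W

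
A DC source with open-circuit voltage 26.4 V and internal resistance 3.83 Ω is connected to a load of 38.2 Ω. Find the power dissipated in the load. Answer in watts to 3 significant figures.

Load and internal resistance form a series loop — compute the loop current, then the load power via I²R.
I = ε / (r + R) = 26.4 / (3.83 + 38.2) = 0.6281 A
P_load = I² R = (0.6281)² × 38.2 = 15.07 W

15.1 W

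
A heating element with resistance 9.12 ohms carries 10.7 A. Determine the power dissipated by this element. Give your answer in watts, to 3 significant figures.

Knowing I and R, the power is just I²R — no need to find V first.
P = (10.70 A)² × 9.12 Ω = 1044 W

1040 W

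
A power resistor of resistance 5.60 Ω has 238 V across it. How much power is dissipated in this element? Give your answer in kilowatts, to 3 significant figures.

We know the drop across the element and its resistance — P = V²/R, one step.
P = (238 V)² / 5.60 Ω = 10120 W

10.1 kW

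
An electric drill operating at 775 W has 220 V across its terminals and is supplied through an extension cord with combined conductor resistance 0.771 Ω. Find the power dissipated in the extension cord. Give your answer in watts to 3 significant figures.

Only the current and the line resistance are needed for the I²R loss.
I = P / V = 775 / 220 = 3.523 A through the extension cord.
P_line = I² R_line = (3.523)² × 0.771 = 9.568 W

9.57 W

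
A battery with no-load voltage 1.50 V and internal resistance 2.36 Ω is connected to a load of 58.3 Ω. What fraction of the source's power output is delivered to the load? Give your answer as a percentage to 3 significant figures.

Both r and R carry the same current, so the power split is just the resistance split: η = R/(R+r).
η = R / (R + r) = 58.3 / (58.3 + 2.36) = 0.9611

96.1 %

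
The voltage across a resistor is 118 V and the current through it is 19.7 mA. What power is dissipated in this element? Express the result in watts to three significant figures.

2.32 W

V and I are known directly — P = V I, no intermediate step needed.
P = 118 V × 0.01970 A = 2.325 W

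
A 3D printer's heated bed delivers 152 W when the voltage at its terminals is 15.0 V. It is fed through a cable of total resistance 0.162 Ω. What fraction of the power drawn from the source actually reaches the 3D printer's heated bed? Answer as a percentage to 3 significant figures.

90.1 %

I = P / V = 152 / 15.0 = 10.13 A through the cable.
P_line = I² R_line = (10.13)² × 0.162 = 16.63 W
P_source = P_load + P_line = 152.0 + 16.63 = 168.6 W
η = P_load / P_source = 152.0 / 168.6 = 0.9014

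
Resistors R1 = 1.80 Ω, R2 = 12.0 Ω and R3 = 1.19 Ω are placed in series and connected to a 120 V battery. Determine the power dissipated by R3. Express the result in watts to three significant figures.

76.3 W

In a series string the same current flows through every resistor — find that current, then P = I²R for the one we want.
R_total = 1.80 + 12.0 + 1.19 = 14.99 Ω
I = V / R_total = 120 / 14.99 = 8.005 A
P_R3 = I² × R3 = (8.005)² × 1.19 = 76.26 W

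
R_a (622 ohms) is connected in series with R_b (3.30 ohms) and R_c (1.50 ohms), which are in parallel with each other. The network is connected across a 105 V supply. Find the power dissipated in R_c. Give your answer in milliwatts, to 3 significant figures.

Replace R_b and R_c with their parallel equivalent so the circuit becomes R_a in series with R_p.
R_p = (3.30×1.50)/(3.30+1.50) = 1.031 Ω
R_total = 622 + 1.031 = 623.0 Ω
I = V / R_total = 105 / 623.0 = 0.1685 A
Voltage across the parallel pair: V_p = I × R_p = 0.1685 × 1.031 = 0.1738 V
R_c is across V_p, so use P = V²/R for that branch.
P_R_c = (0.1738)² / 1.50 = 0.02014 W

20.1 mW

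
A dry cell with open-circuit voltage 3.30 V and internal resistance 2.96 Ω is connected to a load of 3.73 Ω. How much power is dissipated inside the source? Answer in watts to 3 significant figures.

0.720 W

r is in series with the load, so it carries the full circuit current — the loss in it is I²r.
I = ε / (r + R) = 3.30 / (2.96 + 3.73) = 0.4933 A
P_int = I² r = (0.4933)² × 2.96 = 0.7202 W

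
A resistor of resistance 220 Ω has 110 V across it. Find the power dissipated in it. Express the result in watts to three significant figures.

55.0 W

V and R are stated; P = V²/R avoids computing the current.
P = (110 V)² / 220 Ω = 55.00 W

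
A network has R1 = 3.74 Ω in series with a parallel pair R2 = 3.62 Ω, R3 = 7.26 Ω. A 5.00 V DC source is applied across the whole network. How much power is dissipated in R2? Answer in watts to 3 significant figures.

Reduce the parallel pair to R_p first; the network is then a simple series string.
R_p = (3.62×7.26)/(3.62+7.26) = 2.416 Ω
R_total = 3.74 + 2.416 = 6.156 Ω
I = V / R_total = 5.00 / 6.156 = 0.8123 A
Voltage across the parallel pair: V_p = I × R_p = 0.8123 × 2.416 = 1.962 V
R2 is across V_p, so use P = V²/R for that branch.
P_R2 = (1.962)² / 3.62 = 1.063 W

1.06 W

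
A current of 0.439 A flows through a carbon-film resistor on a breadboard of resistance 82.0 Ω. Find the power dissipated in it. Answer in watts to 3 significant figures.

15.8 W

The current through and the resistance of the element are both given; use P = I²R.
P = (0.4390 A)² × 82.0 Ω = 15.80 W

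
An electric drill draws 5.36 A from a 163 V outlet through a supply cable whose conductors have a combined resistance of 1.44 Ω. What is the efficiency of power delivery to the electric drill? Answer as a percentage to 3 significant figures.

95.3 %

The supply cable carries the full 5.36 A.
P_line = I² R_line = (5.360)² × 1.44 = 41.37 W
P_source = V I = 163 × 5.360 = 873.7 W; P_load = 832.3 W
η = P_load / P_source = 832.3 / 873.7 = 0.9526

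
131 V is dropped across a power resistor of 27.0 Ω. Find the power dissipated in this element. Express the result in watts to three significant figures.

With V across and R both known, P = V²/R gives the dissipation directly.
P = (131 V)² / 27.0 Ω = 635.6 W

636 W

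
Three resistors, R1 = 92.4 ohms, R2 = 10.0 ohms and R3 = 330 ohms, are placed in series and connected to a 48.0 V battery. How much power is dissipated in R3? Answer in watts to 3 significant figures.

In a series string the same current flows through every resistor — find that current, then P = I²R for the one we want.
R_total = 92.4 + 10.0 + 330 = 432.4 Ω
I = V / R_total = 48.0 / 432.4 = 0.1110 A
P_R3 = I² × R3 = (0.1110)² × 330 = 4.067 W

4.07 W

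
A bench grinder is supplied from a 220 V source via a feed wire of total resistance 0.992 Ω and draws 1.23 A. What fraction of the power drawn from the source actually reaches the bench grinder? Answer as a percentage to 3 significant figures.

99.4 %

The feed wire carries the full 1.23 A.
P_line = I² R_line = (1.230)² × 0.992 = 1.501 W
P_source = V I = 220 × 1.230 = 270.6 W; P_load = 269.1 W
η = P_load / P_source = 269.1 / 270.6 = 0.9945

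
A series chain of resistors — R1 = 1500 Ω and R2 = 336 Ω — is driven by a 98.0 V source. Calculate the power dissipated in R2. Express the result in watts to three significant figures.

0.957 W

The current is common to all series resistors; compute it, then apply P = I²R for the target.
R_total = 1500 + 336 = 1836 Ω
I = V / R_total = 98.0 / 1836 = 0.05338 A
P_R2 = I² × R2 = (0.05338)² × 336 = 0.9573 W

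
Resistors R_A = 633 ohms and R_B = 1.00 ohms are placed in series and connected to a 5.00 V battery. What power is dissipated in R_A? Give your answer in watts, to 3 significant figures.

0.0394 W

In a series string the same current flows through every resistor — find that current, then P = I²R for the one we want.
R_total = 633 + 1.00 = 634.0 Ω
I = V / R_total = 5.00 / 634.0 = 0.007886 A
P_R_A = I² × R_A = (0.007886)² × 633 = 0.03937 W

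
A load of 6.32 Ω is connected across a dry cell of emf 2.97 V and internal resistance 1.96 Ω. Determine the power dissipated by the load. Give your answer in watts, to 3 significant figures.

0.813 W

Load and internal resistance form a series loop — compute the loop current, then the load power via I²R.
I = ε / (r + R) = 2.97 / (1.96 + 6.32) = 0.3587 A
P_load = I² R = (0.3587)² × 6.32 = 0.8131 W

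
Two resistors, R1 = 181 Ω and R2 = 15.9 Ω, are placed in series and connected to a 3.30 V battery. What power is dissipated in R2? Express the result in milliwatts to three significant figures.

Since the resistors are in series they all carry the loop current I = V/R_total; the power in any one is I²R.
R_total = 181 + 15.9 = 196.9 Ω
I = V / R_total = 3.30 / 196.9 = 0.01676 A
P_R2 = I² × R2 = (0.01676)² × 15.9 = 0.004466 W

4.47 mW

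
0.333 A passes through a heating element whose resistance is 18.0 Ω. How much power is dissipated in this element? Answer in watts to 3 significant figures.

With I and R stated, P = I²R applies in one step.
P = (0.3330 A)² × 18.0 Ω = 1.996 W

2.00 W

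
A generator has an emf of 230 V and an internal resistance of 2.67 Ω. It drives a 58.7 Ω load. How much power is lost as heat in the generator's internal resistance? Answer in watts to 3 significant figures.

37.5 W

r is in series with the load, so it carries the full circuit current — the loss in it is I²r.
I = ε / (r + R) = 230 / (2.67 + 58.7) = 3.748 A
P_int = I² r = (3.748)² × 2.67 = 37.50 W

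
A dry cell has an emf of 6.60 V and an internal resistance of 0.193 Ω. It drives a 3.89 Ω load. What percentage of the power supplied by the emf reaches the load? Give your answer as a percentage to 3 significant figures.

95.3 %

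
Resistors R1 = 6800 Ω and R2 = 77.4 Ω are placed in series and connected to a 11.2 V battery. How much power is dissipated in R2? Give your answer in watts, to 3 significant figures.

Series elements share the same current, so find I first, then use P = I²R.
R_total = 6800 + 77.4 = 6877 Ω
I = V / R_total = 11.2 / 6877 = 0.001629 A
P_R2 = I² × R2 = (0.001629)² × 77.4 = 0.0002053 W

0.000205 W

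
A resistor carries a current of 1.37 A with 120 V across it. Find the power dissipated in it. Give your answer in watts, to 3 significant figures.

Both the voltage across and the current through the element are known, so P = V I applies directly.
P = 120 V × 1.370 A = 164.4 W

164 W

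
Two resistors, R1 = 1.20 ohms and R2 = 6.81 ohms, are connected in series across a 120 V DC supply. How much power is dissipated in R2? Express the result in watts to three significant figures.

The current is common to all series resistors; compute it, then apply P = I²R for the target.
R_total = 1.20 + 6.81 = 8.010 Ω
I = V / R_total = 120 / 8.010 = 14.98 A
P_R2 = I² × R2 = (14.98)² × 6.81 = 1528 W

1530 W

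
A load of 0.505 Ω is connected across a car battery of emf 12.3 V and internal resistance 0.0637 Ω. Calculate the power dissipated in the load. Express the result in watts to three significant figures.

Find the circuit current first, then P = I²R for the load (series elements share I).
I = ε / (r + R) = 12.3 / (0.0637 + 0.505) = 21.63 A
P_load = I² R = (21.63)² × 0.505 = 236.2 W

236 W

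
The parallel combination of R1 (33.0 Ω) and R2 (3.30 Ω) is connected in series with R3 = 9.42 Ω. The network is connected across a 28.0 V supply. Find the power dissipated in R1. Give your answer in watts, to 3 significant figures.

1.39 W

Combine R1 and R2 into their parallel equivalent first, reducing the network to two series resistors.
R_p = (33.0×3.30)/(33.0+3.30) = 3.000 Ω
R_total = R_p + 9.42 = 3.000 + 9.42 = 12.42 Ω
I = V / R_total = 28.0 / 12.42 = 2.254 A
Voltage across the parallel pair: V_p = I × R_p = 2.254 × 3.000 = 6.763 V
R1 sits across V_p; its power is V_p²/R.
P_R1 = (6.763)² / 33.0 = 1.386 W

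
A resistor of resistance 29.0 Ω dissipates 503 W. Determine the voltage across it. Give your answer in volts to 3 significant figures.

121 V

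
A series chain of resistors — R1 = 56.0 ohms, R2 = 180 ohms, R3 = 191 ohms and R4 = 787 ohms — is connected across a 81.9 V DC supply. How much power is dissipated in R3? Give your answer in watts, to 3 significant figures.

In a series string the same current flows through every resistor — find that current, then P = I²R for the one we want.
R_total = 56.0 + 180 + 191 + 787 = 1214 Ω
I = V / R_total = 81.9 / 1214 = 0.06746 A
P_R3 = I² × R3 = (0.06746)² × 191 = 0.8693 W

0.869 W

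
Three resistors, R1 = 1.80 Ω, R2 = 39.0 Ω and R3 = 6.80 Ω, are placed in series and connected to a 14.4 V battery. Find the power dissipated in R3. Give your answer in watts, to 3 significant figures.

Every series element carries the same I. Get I from the total resistance, then P = I² × R3.
R_total = 1.80 + 39.0 + 6.80 = 47.60 Ω
I = V / R_total = 14.4 / 47.60 = 0.3025 A
P_R3 = I² × R3 = (0.3025)² × 6.80 = 0.6223 W

0.622 W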